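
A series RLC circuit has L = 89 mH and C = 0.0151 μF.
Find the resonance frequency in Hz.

Step 1 — Resonance condition Im(Z)=0 gives ω₀ = 1/√(LC).
Step 2 — ω₀ = 1/√(0.089·1.51e-08) = 2.728e+04 rad/s.
Step 3 — f₀ = ω₀/(2π) = 4341 Hz.

f₀ = 4341 Hz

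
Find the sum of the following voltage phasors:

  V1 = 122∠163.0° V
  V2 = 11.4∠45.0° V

Step 1 — Convert each phasor to rectangular form:
  V1 = 122·(cos(163.0°) + j·sin(163.0°)) = -116.7 + j35.67 V
  V2 = 11.4·(cos(45.0°) + j·sin(45.0°)) = 8.061 + j8.061 V
Step 2 — Sum components: V_total = -108.6 + j43.73 V.
Step 3 — Convert to polar: |V_total| = 117.1 V, ∠V_total = 158.1°.

V_total = 117.1∠158.1° V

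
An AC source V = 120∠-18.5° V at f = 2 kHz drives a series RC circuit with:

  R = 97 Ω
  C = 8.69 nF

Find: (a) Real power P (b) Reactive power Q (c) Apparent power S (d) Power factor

Step 1 — Angular frequency: ω = 2π·f = 2π·2000 = 1.257e+04 rad/s.
Step 2 — Component impedances:
  R: Z = R = 97 Ω
  C: Z = 1/(jωC) = -j/(ω·C) = 0 - j9157 Ω
Step 3 — Series combination: Z_total = R + C = 97 - j9157 Ω = 9158∠-89.4° Ω.
Step 4 — Source phasor: V = 120∠-18.5° V = 113.8 - j38.08 V.
Step 5 — Current: I = V / Z = 0.004289 + j0.01238 A = 0.0131∠70.9° A.
Step 6 — Complex power: S = V·I* = 0.01666 - j1.572 VA.
Step 7 — Real power: P = Re(S) = 0.01666 W.
Step 8 — Reactive power: Q = Im(S) = -1.572 VAR.
Step 9 — Apparent power: |S| = 1.572 VA.
Step 10 — Power factor: PF = P/|S| = 0.01059 (leading).

(a) P = 0.01666 W  (b) Q = -1.572 VAR  (c) S = 1.572 VA  (d) PF = 0.01059 (leading)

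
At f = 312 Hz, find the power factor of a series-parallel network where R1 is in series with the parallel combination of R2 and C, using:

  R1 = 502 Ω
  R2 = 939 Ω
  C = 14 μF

Step 1 — Angular frequency: ω = 2π·f = 2π·312 = 1960 rad/s.
Step 2 — Component impedances:
  R1: Z = R = 502 Ω
  R2: Z = R = 939 Ω
  C: Z = 1/(jωC) = -j/(ω·C) = 0 - j36.44 Ω
Step 3 — Parallel branch: R2 || C = 1/(1/R2 + 1/C) = 1.412 - j36.38 Ω.
Step 4 — Series with R1: Z_total = R1 + (R2 || C) = 503.4 - j36.38 Ω = 504.7∠-4.1° Ω.
Step 5 — Power factor: PF = cos(φ) = Re(Z)/|Z| = 503.4/504.7 = 0.9974.
Step 6 — Type: Im(Z) = -36.38 ⇒ leading (phase φ = -4.1°).

PF = 0.9974 (leading, φ = -4.1°)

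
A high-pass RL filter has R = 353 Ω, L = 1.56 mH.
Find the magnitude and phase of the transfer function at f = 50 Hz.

Step 1 — Angular frequency: ω = 2π·50 = 314.2 rad/s.
Step 2 — Transfer function: H(jω) = jωL/(R + jωL).
Step 3 — Numerator jωL = j·0.4901; denominator R + jωL = 353 + j0.4901.
Step 4 — H = 1.928e-06 + j0.001388.
Step 5 — Magnitude: |H| = 0.001388 (-57.2 dB); phase: φ = 89.9°.

|H| = 0.001388 (-57.2 dB), φ = 89.9°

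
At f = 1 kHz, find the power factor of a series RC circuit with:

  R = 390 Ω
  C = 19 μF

Step 1 — Angular frequency: ω = 2π·f = 2π·1000 = 6283 rad/s.
Step 2 — Component impedances:
  R: Z = R = 390 Ω
  C: Z = 1/(jωC) = -j/(ω·C) = 0 - j8.377 Ω
Step 3 — Series combination: Z_total = R + C = 390 - j8.377 Ω = 390.1∠-1.2° Ω.
Step 4 — Power factor: PF = cos(φ) = Re(Z)/|Z| = 390/390.09 = 0.9998.
Step 5 — Type: Im(Z) = -8.377 ⇒ leading (phase φ = -1.2°).

PF = 0.9998 (leading, φ = -1.2°)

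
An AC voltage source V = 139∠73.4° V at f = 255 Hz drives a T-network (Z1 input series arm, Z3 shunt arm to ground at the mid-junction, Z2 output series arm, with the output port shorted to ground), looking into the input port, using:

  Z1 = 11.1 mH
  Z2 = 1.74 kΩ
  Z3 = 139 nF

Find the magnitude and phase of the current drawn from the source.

Step 1 — Angular frequency: ω = 2π·f = 2π·255 = 1602 rad/s.
Step 2 — Component impedances:
  Z1: Z = jωL = j·1602·0.0111 = 0 + j17.78 Ω
  Z2: Z = R = 1740 Ω
  Z3: Z = 1/(jωC) = -j/(ω·C) = 0 - j4490 Ω
Step 3 — With the output port shorted to ground, the output series arm Z2 runs from the junction to ground; the shunt arm Z3 also runs from the junction to ground. They appear in parallel: Z3 || Z2 = 1513 - j586.2 Ω.
Step 4 — Series with input arm Z1: Z_in = Z1 + (Z3 || Z2) = 1513 - j568.5 Ω = 1616∠-20.6° Ω.
Step 5 — Source phasor: V = 139∠73.4° V = 39.71 + j133.2 V.
Step 6 — Ohm's law: I = V / Z_total = (39.71 + j133.2) / (1513 - j568.5) = -0.005991 + j0.0858 A.
Step 7 — Convert to polar: |I| = 0.08601 A, ∠I = 94.0°.

I = 0.08601∠94.0° A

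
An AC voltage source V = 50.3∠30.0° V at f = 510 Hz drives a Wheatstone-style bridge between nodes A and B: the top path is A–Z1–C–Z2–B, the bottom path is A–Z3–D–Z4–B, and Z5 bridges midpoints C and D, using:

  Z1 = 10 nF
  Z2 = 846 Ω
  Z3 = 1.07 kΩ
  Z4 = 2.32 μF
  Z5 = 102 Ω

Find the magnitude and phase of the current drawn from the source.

Step 1 — Angular frequency: ω = 2π·f = 2π·510 = 3204 rad/s.
Step 2 — Component impedances:
  Z1: Z = 1/(jωC) = -j/(ω·C) = 0 - j3.121e+04 Ω
  Z2: Z = R = 846 Ω
  Z3: Z = R = 1070 Ω
  Z4: Z = 1/(jωC) = -j/(ω·C) = 0 - j134.5 Ω
  Z5: Z = R = 102 Ω
Step 3 — Bridge requires nodal analysis (the Z5 bridge couples midpoints C and D, so the two paths cannot be reduced to a simple series/parallel combination). Setting node B to ground and injecting 1 A at node A, the 3-node admittance system at A, C, D solves to V_A = Z_AB = 1086 - j168.6 Ω = 1099∠-8.8° Ω.
Step 4 — Source phasor: V = 50.3∠30.0° V = 43.56 + j25.15 V.
Step 5 — Ohm's law: I = V / Z_total = (43.56 + j25.15) / (1086 - j168.6) = 0.03565 + j0.02868 A.
Step 6 — Convert to polar: |I| = 0.04575 A, ∠I = 38.8°.

I = 0.04575∠38.8° A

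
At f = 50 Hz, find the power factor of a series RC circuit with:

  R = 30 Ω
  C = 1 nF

Step 1 — Angular frequency: ω = 2π·f = 2π·50 = 314.2 rad/s.
Step 2 — Component impedances:
  R: Z = R = 30 Ω
  C: Z = 1/(jωC) = -j/(ω·C) = 0 - j3.183e+06 Ω
Step 3 — Series combination: Z_total = R + C = 30 - j3.183e+06 Ω = 3.183e+06∠-90.0° Ω.
Step 4 — Power factor: PF = cos(φ) = Re(Z)/|Z| = 30/3.183e+06 = 9.425e-06.
Step 5 — Type: Im(Z) = -3.183e+06 ⇒ leading (phase φ = -90.0°).

PF = 9.425e-06 (leading, φ = -90.0°)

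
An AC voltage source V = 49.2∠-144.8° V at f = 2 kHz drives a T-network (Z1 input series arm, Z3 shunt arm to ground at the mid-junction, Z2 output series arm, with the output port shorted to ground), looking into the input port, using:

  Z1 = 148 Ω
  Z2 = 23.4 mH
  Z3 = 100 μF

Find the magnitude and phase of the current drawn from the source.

Step 1 — Angular frequency: ω = 2π·f = 2π·2000 = 1.257e+04 rad/s.
Step 2 — Component impedances:
  Z1: Z = R = 148 Ω
  Z2: Z = jωL = j·1.257e+04·0.0234 = 0 + j294.1 Ω
  Z3: Z = 1/(jωC) = -j/(ω·C) = 0 - j0.7958 Ω
Step 3 — With the output port shorted to ground, the output series arm Z2 runs from the junction to ground; the shunt arm Z3 also runs from the junction to ground. They appear in parallel: Z3 || Z2 = 0 - j0.7979 Ω.
Step 4 — Series with input arm Z1: Z_in = Z1 + (Z3 || Z2) = 148 - j0.7979 Ω = 148∠-0.3° Ω.
Step 5 — Source phasor: V = 49.2∠-144.8° V = -40.2 - j28.36 V.
Step 6 — Ohm's law: I = V / Z_total = (-40.2 - j28.36) / (148 - j0.7979) = -0.2706 - j0.1931 A.
Step 7 — Convert to polar: |I| = 0.3324 A, ∠I = -144.5°.

I = 0.3324∠-144.5° A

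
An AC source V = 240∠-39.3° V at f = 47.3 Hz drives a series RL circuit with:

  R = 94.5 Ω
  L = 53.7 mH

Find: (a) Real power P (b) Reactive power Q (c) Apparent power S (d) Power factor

Step 1 — Angular frequency: ω = 2π·f = 2π·47.3 = 297.2 rad/s.
Step 2 — Component impedances:
  R: Z = R = 94.5 Ω
  L: Z = jωL = j·297.2·0.0537 = 0 + j15.96 Ω
Step 3 — Series combination: Z_total = R + L = 94.5 + j15.96 Ω = 95.84∠9.6° Ω.
Step 4 — Source phasor: V = 240∠-39.3° V = 185.7 - j152 V.
Step 5 — Current: I = V / Z = 1.647 - j1.887 A = 2.504∠-48.9° A.
Step 6 — Complex power: S = V·I* = 592.6 + j100.1 VA.
Step 7 — Real power: P = Re(S) = 592.6 W.
Step 8 — Reactive power: Q = Im(S) = 100.1 VAR.
Step 9 — Apparent power: |S| = 601 VA.
Step 10 — Power factor: PF = P/|S| = 0.986 (lagging).

(a) P = 592.6 W  (b) Q = 100.1 VAR  (c) S = 601 VA  (d) PF = 0.986 (lagging)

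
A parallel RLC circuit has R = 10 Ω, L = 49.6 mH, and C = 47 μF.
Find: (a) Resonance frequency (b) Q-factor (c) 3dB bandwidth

Step 1 — Resonance: ω₀ = 1/√(LC) = 1/√(0.0496·4.7e-05) = 655 rad/s.
Step 2 — f₀ = ω₀/(2π) = 104.2 Hz.
Step 3 — Parallel Q: Q = R/(ω₀L) = 10/(655·0.0496) = 0.3078.
Step 4 — Bandwidth: Δω = ω₀/Q = 2128 rad/s; BW = Δω/(2π) = 338.6 Hz.

(a) f₀ = 104.2 Hz  (b) Q = 0.3078  (c) BW = 338.6 Hz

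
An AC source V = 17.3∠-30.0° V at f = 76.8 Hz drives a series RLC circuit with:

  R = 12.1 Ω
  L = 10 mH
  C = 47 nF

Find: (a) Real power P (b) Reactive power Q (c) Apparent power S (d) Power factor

Step 1 — Angular frequency: ω = 2π·f = 2π·76.8 = 482.5 rad/s.
Step 2 — Component impedances:
  R: Z = R = 12.1 Ω
  L: Z = jωL = j·482.5·0.01 = 0 + j4.825 Ω
  C: Z = 1/(jωC) = -j/(ω·C) = 0 - j4.409e+04 Ω
Step 3 — Series combination: Z_total = R + L + C = 12.1 - j4.409e+04 Ω = 4.409e+04∠-90.0° Ω.
Step 4 — Source phasor: V = 17.3∠-30.0° V = 14.98 - j8.65 V.
Step 5 — Current: I = V / Z = 0.0001963 + j0.0003398 A = 0.0003924∠60.0° A.
Step 6 — Complex power: S = V·I* = 1.863e-06 - j0.006789 VA.
Step 7 — Real power: P = Re(S) = 1.863e-06 W.
Step 8 — Reactive power: Q = Im(S) = -0.006789 VAR.
Step 9 — Apparent power: |S| = 0.006789 VA.
Step 10 — Power factor: PF = P/|S| = 0.0002745 (leading).

(a) P = 1.863e-06 W  (b) Q = -0.006789 VAR  (c) S = 0.006789 VA  (d) PF = 0.0002745 (leading)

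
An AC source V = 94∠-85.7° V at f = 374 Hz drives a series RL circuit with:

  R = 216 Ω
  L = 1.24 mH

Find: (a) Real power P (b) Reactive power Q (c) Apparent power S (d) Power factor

Step 1 — Angular frequency: ω = 2π·f = 2π·374 = 2350 rad/s.
Step 2 — Component impedances:
  R: Z = R = 216 Ω
  L: Z = jωL = j·2350·0.00124 = 0 + j2.914 Ω
Step 3 — Series combination: Z_total = R + L = 216 + j2.914 Ω = 216∠0.8° Ω.
Step 4 — Source phasor: V = 94∠-85.7° V = 7.048 - j93.74 V.
Step 5 — Current: I = V / Z = 0.02677 - j0.4343 A = 0.4351∠-86.5° A.
Step 6 — Complex power: S = V·I* = 40.9 + j0.5517 VA.
Step 7 — Real power: P = Re(S) = 40.9 W.
Step 8 — Reactive power: Q = Im(S) = 0.5517 VAR.
Step 9 — Apparent power: |S| = 40.9 VA.
Step 10 — Power factor: PF = P/|S| = 0.9999 (lagging).

(a) P = 40.9 W  (b) Q = 0.5517 VAR  (c) S = 40.9 VA  (d) PF = 0.9999 (lagging)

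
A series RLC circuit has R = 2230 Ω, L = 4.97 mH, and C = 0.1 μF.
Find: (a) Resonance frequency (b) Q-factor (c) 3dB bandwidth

Step 1 — Resonance: ω₀ = 1/√(LC) = 1/√(0.00497·1e-07) = 4.486e+04 rad/s.
Step 2 — f₀ = ω₀/(2π) = 7139 Hz.
Step 3 — Series Q: Q = ω₀L/R = 4.486e+04·0.00497/2230 = 0.09997.
Step 4 — Bandwidth: Δω = ω₀/Q = 4.487e+05 rad/s; BW = Δω/(2π) = 7.141e+04 Hz.

(a) f₀ = 7139 Hz  (b) Q = 0.09997  (c) BW = 7.141e+04 Hz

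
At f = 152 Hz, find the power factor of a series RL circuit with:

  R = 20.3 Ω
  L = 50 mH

Step 1 — Angular frequency: ω = 2π·f = 2π·152 = 955 rad/s.
Step 2 — Component impedances:
  R: Z = R = 20.3 Ω
  L: Z = jωL = j·955·0.05 = 0 + j47.75 Ω
Step 3 — Series combination: Z_total = R + L = 20.3 + j47.75 Ω = 51.89∠67.0° Ω.
Step 4 — Power factor: PF = cos(φ) = Re(Z)/|Z| = 20.3/51.89 = 0.3912.
Step 5 — Type: Im(Z) = 47.75 ⇒ lagging (phase φ = 67.0°).

PF = 0.3912 (lagging, φ = 67.0°)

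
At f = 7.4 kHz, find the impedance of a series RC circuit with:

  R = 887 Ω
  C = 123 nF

Step 1 — Angular frequency: ω = 2π·f = 2π·7400 = 4.65e+04 rad/s.
Step 2 — Component impedances:
  R: Z = R = 887 Ω
  C: Z = 1/(jωC) = -j/(ω·C) = 0 - j174.9 Ω
Step 3 — Series combination: Z_total = R + C = 887 - j174.9 Ω = 904.1∠-11.2° Ω.

Z = 887 - j174.9 Ω = 904.1∠-11.2° Ω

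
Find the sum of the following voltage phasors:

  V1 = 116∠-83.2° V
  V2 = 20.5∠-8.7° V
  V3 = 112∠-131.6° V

Step 1 — Convert each phasor to rectangular form:
  V1 = 116·(cos(-83.2°) + j·sin(-83.2°)) = 13.73 - j115.2 V
  V2 = 20.5·(cos(-8.7°) + j·sin(-8.7°)) = 20.26 - j3.101 V
  V3 = 112·(cos(-131.6°) + j·sin(-131.6°)) = -74.36 - j83.75 V
Step 2 — Sum components: V_total = -40.36 - j202 V.
Step 3 — Convert to polar: |V_total| = 206 V, ∠V_total = -101.3°.

V_total = 206∠-101.3° V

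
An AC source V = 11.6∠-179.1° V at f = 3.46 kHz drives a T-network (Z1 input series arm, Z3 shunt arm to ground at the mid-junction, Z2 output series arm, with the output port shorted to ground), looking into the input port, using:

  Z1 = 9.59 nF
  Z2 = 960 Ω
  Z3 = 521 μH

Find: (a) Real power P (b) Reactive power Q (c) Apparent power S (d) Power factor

Step 1 — Angular frequency: ω = 2π·f = 2π·3460 = 2.174e+04 rad/s.
Step 2 — Component impedances:
  Z1: Z = 1/(jωC) = -j/(ω·C) = 0 - j4797 Ω
  Z2: Z = R = 960 Ω
  Z3: Z = jωL = j·2.174e+04·0.000521 = 0 + j11.33 Ω
Step 3 — With the output port shorted to ground, the output series arm Z2 runs from the junction to ground; the shunt arm Z3 also runs from the junction to ground. They appear in parallel: Z3 || Z2 = 0.1336 + j11.32 Ω.
Step 4 — Series with input arm Z1: Z_in = Z1 + (Z3 || Z2) = 0.1336 - j4785 Ω = 4785∠-90.0° Ω.
Step 5 — Source phasor: V = 11.6∠-179.1° V = -11.6 - j0.1822 V.
Step 6 — Current: I = V / Z = 3.801e-05 - j0.002424 A = 0.002424∠-89.1° A.
Step 7 — Complex power: S = V·I* = 7.852e-07 - j0.02812 VA.
Step 8 — Real power: P = Re(S) = 7.852e-07 W.
Step 9 — Reactive power: Q = Im(S) = -0.02812 VAR.
Step 10 — Apparent power: |S| = 0.02812 VA.
Step 11 — Power factor: PF = P/|S| = 2.792e-05 (leading).

(a) P = 7.852e-07 W  (b) Q = -0.02812 VAR  (c) S = 0.02812 VA  (d) PF = 2.792e-05 (leading)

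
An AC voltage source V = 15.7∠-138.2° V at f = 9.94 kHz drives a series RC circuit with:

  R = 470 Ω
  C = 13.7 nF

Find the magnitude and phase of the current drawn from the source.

Step 1 — Angular frequency: ω = 2π·f = 2π·9940 = 6.245e+04 rad/s.
Step 2 — Component impedances:
  R: Z = R = 470 Ω
  C: Z = 1/(jωC) = -j/(ω·C) = 0 - j1169 Ω
Step 3 — Series combination: Z_total = R + C = 470 - j1169 Ω = 1260∠-68.1° Ω.
Step 4 — Source phasor: V = 15.7∠-138.2° V = -11.7 - j10.46 V.
Step 5 — Ohm's law: I = V / Z_total = (-11.7 - j10.46) / (470 - j1169) = 0.004241 - j0.01172 A.
Step 6 — Convert to polar: |I| = 0.01246 A, ∠I = -70.1°.

I = 0.01246∠-70.1° A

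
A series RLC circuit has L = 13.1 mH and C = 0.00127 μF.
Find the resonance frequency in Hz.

Step 1 — Resonance condition Im(Z)=0 gives ω₀ = 1/√(LC).
Step 2 — ω₀ = 1/√(0.0131·1.27e-09) = 2.452e+05 rad/s.
Step 3 — f₀ = ω₀/(2π) = 3.902e+04 Hz.

f₀ = 3.902e+04 Hz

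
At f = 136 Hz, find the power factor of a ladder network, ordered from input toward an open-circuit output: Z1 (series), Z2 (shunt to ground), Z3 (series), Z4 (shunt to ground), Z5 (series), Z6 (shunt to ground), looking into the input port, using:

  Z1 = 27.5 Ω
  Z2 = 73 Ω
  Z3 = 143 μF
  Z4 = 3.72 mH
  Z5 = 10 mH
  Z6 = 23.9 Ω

Step 1 — Angular frequency: ω = 2π·f = 2π·136 = 854.5 rad/s.
Step 2 — Component impedances:
  Z1: Z = R = 27.5 Ω
  Z2: Z = R = 73 Ω
  Z3: Z = 1/(jωC) = -j/(ω·C) = 0 - j8.184 Ω
  Z4: Z = jωL = j·854.5·0.00372 = 0 + j3.179 Ω
  Z5: Z = jωL = j·854.5·0.01 = 0 + j8.545 Ω
  Z6: Z = R = 23.9 Ω
Step 3 — Ladder network (open output): work backward from the far end, alternating series and parallel combinations. Z_in = 28.2 - j5.099 Ω = 28.66∠-10.2° Ω.
Step 4 — Power factor: PF = cos(φ) = Re(Z)/|Z| = 28.1988/28.656 = 0.984.
Step 5 — Type: Im(Z) = -5.099 ⇒ leading (phase φ = -10.2°).

PF = 0.984 (leading, φ = -10.2°)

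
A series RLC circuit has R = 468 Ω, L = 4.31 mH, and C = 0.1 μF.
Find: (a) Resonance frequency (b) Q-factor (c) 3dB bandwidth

Step 1 — Resonance: ω₀ = 1/√(LC) = 1/√(0.00431·1e-07) = 4.817e+04 rad/s.
Step 2 — f₀ = ω₀/(2π) = 7666 Hz.
Step 3 — Series Q: Q = ω₀L/R = 4.817e+04·0.00431/468 = 0.4436.
Step 4 — Bandwidth: Δω = ω₀/Q = 1.086e+05 rad/s; BW = Δω/(2π) = 1.728e+04 Hz.

(a) f₀ = 7666 Hz  (b) Q = 0.4436  (c) BW = 1.728e+04 Hz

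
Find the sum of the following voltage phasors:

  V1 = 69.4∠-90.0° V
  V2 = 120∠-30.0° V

Step 1 — Convert each phasor to rectangular form:
  V1 = 69.4·(cos(-90.0°) + j·sin(-90.0°)) = 0 - j69.4 V
  V2 = 120·(cos(-30.0°) + j·sin(-30.0°)) = 103.9 - j60 V
Step 2 — Sum components: V_total = 103.9 - j129.4 V.
Step 3 — Convert to polar: |V_total| = 166 V, ∠V_total = -51.2°.

V_total = 166∠-51.2° V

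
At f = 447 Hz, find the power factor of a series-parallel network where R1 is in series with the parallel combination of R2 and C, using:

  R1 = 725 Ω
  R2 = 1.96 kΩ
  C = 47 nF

Step 1 — Angular frequency: ω = 2π·f = 2π·447 = 2809 rad/s.
Step 2 — Component impedances:
  R1: Z = R = 725 Ω
  R2: Z = R = 1960 Ω
  C: Z = 1/(jωC) = -j/(ω·C) = 0 - j7576 Ω
Step 3 — Parallel branch: R2 || C = 1/(1/R2 + 1/C) = 1837 - j475.3 Ω.
Step 4 — Series with R1: Z_total = R1 + (R2 || C) = 2562 - j475.3 Ω = 2606∠-10.5° Ω.
Step 5 — Power factor: PF = cos(φ) = Re(Z)/|Z| = 2562/2605.7 = 0.9832.
Step 6 — Type: Im(Z) = -475.3 ⇒ leading (phase φ = -10.5°).

PF = 0.9832 (leading, φ = -10.5°)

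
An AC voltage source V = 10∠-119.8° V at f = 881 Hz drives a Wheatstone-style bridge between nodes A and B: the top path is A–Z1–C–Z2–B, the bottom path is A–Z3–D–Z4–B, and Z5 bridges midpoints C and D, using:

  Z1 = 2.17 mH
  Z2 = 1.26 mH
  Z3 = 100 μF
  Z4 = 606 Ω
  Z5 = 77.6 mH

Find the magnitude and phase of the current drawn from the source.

Step 1 — Angular frequency: ω = 2π·f = 2π·881 = 5535 rad/s.
Step 2 — Component impedances:
  Z1: Z = jωL = j·5535·0.00217 = 0 + j12.01 Ω
  Z2: Z = jωL = j·5535·0.00126 = 0 + j6.975 Ω
  Z3: Z = 1/(jωC) = -j/(ω·C) = 0 - j1.807 Ω
  Z4: Z = R = 606 Ω
  Z5: Z = jωL = j·5535·0.0776 = 0 + j429.6 Ω
Step 3 — Bridge requires nodal analysis (the Z5 bridge couples midpoints C and D, so the two paths cannot be reduced to a simple series/parallel combination). Setting node B to ground and injecting 1 A at node A, the 3-node admittance system at A, C, D solves to V_A = Z_AB = 0.5771 + j18.64 Ω = 18.65∠88.2° Ω.
Step 4 — Source phasor: V = 10∠-119.8° V = -4.97 - j8.678 V.
Step 5 — Ohm's law: I = V / Z_total = (-4.97 - j8.678) / (0.5771 + j18.64) = -0.4733 + j0.2519 A.
Step 6 — Convert to polar: |I| = 0.5362 A, ∠I = 152.0°.

I = 0.5362∠152.0° A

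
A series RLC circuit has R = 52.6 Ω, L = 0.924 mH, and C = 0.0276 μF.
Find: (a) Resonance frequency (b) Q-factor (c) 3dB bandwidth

Step 1 — Resonance: ω₀ = 1/√(LC) = 1/√(0.000924·2.76e-08) = 1.98e+05 rad/s.
Step 2 — f₀ = ω₀/(2π) = 3.152e+04 Hz.
Step 3 — Series Q: Q = ω₀L/R = 1.98e+05·0.000924/52.6 = 3.479.
Step 4 — Bandwidth: Δω = ω₀/Q = 5.693e+04 rad/s; BW = Δω/(2π) = 9060 Hz.

(a) f₀ = 3.152e+04 Hz  (b) Q = 3.479  (c) BW = 9060 Hz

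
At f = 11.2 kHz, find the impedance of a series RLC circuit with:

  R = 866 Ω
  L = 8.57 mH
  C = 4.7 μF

Step 1 — Angular frequency: ω = 2π·f = 2π·1.12e+04 = 7.037e+04 rad/s.
Step 2 — Component impedances:
  R: Z = R = 866 Ω
  L: Z = jωL = j·7.037e+04·0.00857 = 0 + j603.1 Ω
  C: Z = 1/(jωC) = -j/(ω·C) = 0 - j3.023 Ω
Step 3 — Series combination: Z_total = R + L + C = 866 + j600.1 Ω = 1054∠34.7° Ω.

Z = 866 + j600.1 Ω = 1054∠34.7° Ω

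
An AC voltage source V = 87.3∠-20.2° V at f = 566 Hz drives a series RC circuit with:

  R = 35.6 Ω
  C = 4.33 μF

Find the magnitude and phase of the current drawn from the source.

Step 1 — Angular frequency: ω = 2π·f = 2π·566 = 3556 rad/s.
Step 2 — Component impedances:
  R: Z = R = 35.6 Ω
  C: Z = 1/(jωC) = -j/(ω·C) = 0 - j64.94 Ω
Step 3 — Series combination: Z_total = R + C = 35.6 - j64.94 Ω = 74.06∠-61.3° Ω.
Step 4 — Source phasor: V = 87.3∠-20.2° V = 81.93 - j30.14 V.
Step 5 — Ohm's law: I = V / Z_total = (81.93 - j30.14) / (35.6 - j64.94) = 0.8887 + j0.7744 A.
Step 6 — Convert to polar: |I| = 1.179 A, ∠I = 41.1°.

I = 1.179∠41.1° A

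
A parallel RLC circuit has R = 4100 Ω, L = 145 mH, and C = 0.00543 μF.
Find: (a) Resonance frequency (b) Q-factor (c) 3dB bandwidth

Step 1 — Resonance: ω₀ = 1/√(LC) = 1/√(0.145·5.43e-09) = 3.564e+04 rad/s.
Step 2 — f₀ = ω₀/(2π) = 5672 Hz.
Step 3 — Parallel Q: Q = R/(ω₀L) = 4100/(3.564e+04·0.145) = 0.7934.
Step 4 — Bandwidth: Δω = ω₀/Q = 4.492e+04 rad/s; BW = Δω/(2π) = 7149 Hz.

(a) f₀ = 5672 Hz  (b) Q = 0.7934  (c) BW = 7149 Hz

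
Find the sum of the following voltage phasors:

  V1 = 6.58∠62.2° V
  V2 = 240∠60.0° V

Step 1 — Convert each phasor to rectangular form:
  V1 = 6.58·(cos(62.2°) + j·sin(62.2°)) = 3.069 + j5.821 V
  V2 = 240·(cos(60.0°) + j·sin(60.0°)) = 120 + j207.8 V
Step 2 — Sum components: V_total = 123.1 + j213.7 V.
Step 3 — Convert to polar: |V_total| = 246.6 V, ∠V_total = 60.1°.

V_total = 246.6∠60.1° V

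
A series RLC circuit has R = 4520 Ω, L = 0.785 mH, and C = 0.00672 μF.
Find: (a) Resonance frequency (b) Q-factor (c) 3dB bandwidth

Step 1 — Resonance condition Im(Z)=0 gives ω₀ = 1/√(LC).
Step 2 — ω₀ = 1/√(0.000785·6.72e-09) = 4.354e+05 rad/s.
Step 3 — f₀ = ω₀/(2π) = 6.929e+04 Hz.
Step 4 — Series Q: Q = ω₀L/R = 4.354e+05·0.000785/4520 = 0.07562.
Step 5 — 3dB bandwidth: Δω = ω₀/Q = 5.758e+06 rad/s; BW = Δω/(2π) = 9.164e+05 Hz.

(a) f₀ = 6.929e+04 Hz  (b) Q = 0.07562  (c) BW = 9.164e+05 Hz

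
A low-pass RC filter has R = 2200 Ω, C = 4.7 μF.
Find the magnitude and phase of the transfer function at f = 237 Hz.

Step 1 — Angular frequency: ω = 2π·237 = 1489 rad/s.
Step 2 — Transfer function: H(jω) = 1/(1 + jωRC).
Step 3 — Denominator: 1 + jωRC = 1 + j·1489·2200·4.7e-06 = 1 + j15.4.
Step 4 — H = 0.0042 - j0.06467.
Step 5 — Magnitude: |H| = 0.06481 (-23.8 dB); phase: φ = -86.3°.

|H| = 0.06481 (-23.8 dB), φ = -86.3°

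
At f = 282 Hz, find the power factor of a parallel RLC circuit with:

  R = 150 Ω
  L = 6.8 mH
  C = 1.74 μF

Step 1 — Angular frequency: ω = 2π·f = 2π·282 = 1772 rad/s.
Step 2 — Component impedances:
  R: Z = R = 150 Ω
  L: Z = jωL = j·1772·0.0068 = 0 + j12.05 Ω
  C: Z = 1/(jωC) = -j/(ω·C) = 0 - j324.4 Ω
Step 3 — Parallel combination: 1/Z_total = 1/R + 1/L + 1/C; Z_total = 1.037 + j12.43 Ω = 12.47∠85.2° Ω.
Step 4 — Power factor: PF = cos(φ) = Re(Z)/|Z| = 1.0367/12.4701 = 0.08313.
Step 5 — Type: Im(Z) = 12.43 ⇒ lagging (phase φ = 85.2°).

PF = 0.08313 (lagging, φ = 85.2°)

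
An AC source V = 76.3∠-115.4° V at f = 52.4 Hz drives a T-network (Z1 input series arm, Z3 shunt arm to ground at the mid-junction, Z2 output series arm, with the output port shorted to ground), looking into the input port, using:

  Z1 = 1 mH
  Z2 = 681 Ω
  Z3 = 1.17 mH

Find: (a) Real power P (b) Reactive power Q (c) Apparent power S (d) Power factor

Step 1 — Angular frequency: ω = 2π·f = 2π·52.4 = 329.2 rad/s.
Step 2 — Component impedances:
  Z1: Z = jωL = j·329.2·0.001 = 0 + j0.3292 Ω
  Z2: Z = R = 681 Ω
  Z3: Z = jωL = j·329.2·0.00117 = 0 + j0.3852 Ω
Step 3 — With the output port shorted to ground, the output series arm Z2 runs from the junction to ground; the shunt arm Z3 also runs from the junction to ground. They appear in parallel: Z3 || Z2 = 0.0002179 + j0.3852 Ω.
Step 4 — Series with input arm Z1: Z_in = Z1 + (Z3 || Z2) = 0.0002179 + j0.7144 Ω = 0.7144∠90.0° Ω.
Step 5 — Source phasor: V = 76.3∠-115.4° V = -32.73 - j68.92 V.
Step 6 — Current: I = V / Z = -96.49 + j45.78 A = 106.8∠154.6° A.
Step 7 — Complex power: S = V·I* = 2.485 + j8149 VA.
Step 8 — Real power: P = Re(S) = 2.485 W.
Step 9 — Reactive power: Q = Im(S) = 8149 VAR.
Step 10 — Apparent power: |S| = 8149 VA.
Step 11 — Power factor: PF = P/|S| = 0.000305 (lagging).

(a) P = 2.485 W  (b) Q = 8149 VAR  (c) S = 8149 VA  (d) PF = 0.000305 (lagging)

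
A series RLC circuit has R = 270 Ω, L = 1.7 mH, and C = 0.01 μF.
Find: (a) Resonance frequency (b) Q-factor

Step 1 — Resonance condition Im(Z)=0 gives ω₀ = 1/√(LC).
Step 2 — ω₀ = 1/√(0.0017·1e-08) = 2.425e+05 rad/s.
Step 3 — f₀ = ω₀/(2π) = 3.86e+04 Hz.
Step 4 — Series Q: Q = ω₀L/R = 2.425e+05·0.0017/270 = 1.527.

(a) f₀ = 3.86e+04 Hz  (b) Q = 1.527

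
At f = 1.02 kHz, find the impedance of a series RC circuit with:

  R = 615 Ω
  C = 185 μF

Step 1 — Angular frequency: ω = 2π·f = 2π·1020 = 6409 rad/s.
Step 2 — Component impedances:
  R: Z = R = 615 Ω
  C: Z = 1/(jωC) = -j/(ω·C) = 0 - j0.8434 Ω
Step 3 — Series combination: Z_total = R + C = 615 - j0.8434 Ω = 615∠-0.1° Ω.

Z = 615 - j0.8434 Ω = 615∠-0.1° Ω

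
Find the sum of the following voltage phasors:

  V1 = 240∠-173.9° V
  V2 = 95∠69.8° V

Step 1 — Convert each phasor to rectangular form:
  V1 = 240·(cos(-173.9°) + j·sin(-173.9°)) = -238.6 - j25.5 V
  V2 = 95·(cos(69.8°) + j·sin(69.8°)) = 32.8 + j89.16 V
Step 2 — Sum components: V_total = -205.8 + j63.65 V.
Step 3 — Convert to polar: |V_total| = 215.5 V, ∠V_total = 162.8°.

V_total = 215.5∠162.8° V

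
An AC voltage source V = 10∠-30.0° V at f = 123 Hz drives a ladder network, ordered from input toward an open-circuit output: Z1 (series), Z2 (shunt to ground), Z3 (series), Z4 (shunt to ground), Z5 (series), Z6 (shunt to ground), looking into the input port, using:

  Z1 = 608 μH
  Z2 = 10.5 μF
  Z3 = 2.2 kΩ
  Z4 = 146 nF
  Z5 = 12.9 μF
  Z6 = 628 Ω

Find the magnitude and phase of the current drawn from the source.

Step 1 — Angular frequency: ω = 2π·f = 2π·123 = 772.8 rad/s.
Step 2 — Component impedances:
  Z1: Z = jωL = j·772.8·0.000608 = 0 + j0.4699 Ω
  Z2: Z = 1/(jωC) = -j/(ω·C) = 0 - j123.2 Ω
  Z3: Z = R = 2200 Ω
  Z4: Z = 1/(jωC) = -j/(ω·C) = 0 - j8863 Ω
  Z5: Z = 1/(jωC) = -j/(ω·C) = 0 - j100.3 Ω
  Z6: Z = R = 628 Ω
Step 3 — Ladder network (open output): work backward from the far end, alternating series and parallel combinations. Z_in = 5.355 - j122.3 Ω = 122.4∠-87.5° Ω.
Step 4 — Source phasor: V = 10∠-30.0° V = 8.66 - j5 V.
Step 5 — Ohm's law: I = V / Z_total = (8.66 - j5) / (5.355 - j122.3) = 0.04392 + j0.06891 A.
Step 6 — Convert to polar: |I| = 0.08172 A, ∠I = 57.5°.

I = 0.08172∠57.5° A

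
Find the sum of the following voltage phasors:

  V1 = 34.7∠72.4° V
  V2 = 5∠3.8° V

Step 1 — Convert each phasor to rectangular form:
  V1 = 34.7·(cos(72.4°) + j·sin(72.4°)) = 10.49 + j33.08 V
  V2 = 5·(cos(3.8°) + j·sin(3.8°)) = 4.989 + j0.3314 V
Step 2 — Sum components: V_total = 15.48 + j33.41 V.
Step 3 — Convert to polar: |V_total| = 36.82 V, ∠V_total = 65.1°.

V_total = 36.82∠65.1° V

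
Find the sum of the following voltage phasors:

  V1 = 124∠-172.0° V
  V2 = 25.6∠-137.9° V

Step 1 — Convert each phasor to rectangular form:
  V1 = 124·(cos(-172.0°) + j·sin(-172.0°)) = -122.8 - j17.26 V
  V2 = 25.6·(cos(-137.9°) + j·sin(-137.9°)) = -18.99 - j17.16 V
Step 2 — Sum components: V_total = -141.8 - j34.42 V.
Step 3 — Convert to polar: |V_total| = 145.9 V, ∠V_total = -166.4°.

V_total = 145.9∠-166.4° V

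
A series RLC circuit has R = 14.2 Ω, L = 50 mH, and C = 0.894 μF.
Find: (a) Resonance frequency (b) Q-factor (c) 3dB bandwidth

Step 1 — Resonance: ω₀ = 1/√(LC) = 1/√(0.05·8.94e-07) = 4730 rad/s.
Step 2 — f₀ = ω₀/(2π) = 752.8 Hz.
Step 3 — Series Q: Q = ω₀L/R = 4730·0.05/14.2 = 16.65.
Step 4 — Bandwidth: Δω = ω₀/Q = 284 rad/s; BW = Δω/(2π) = 45.2 Hz.

(a) f₀ = 752.8 Hz  (b) Q = 16.65  (c) BW = 45.2 Hz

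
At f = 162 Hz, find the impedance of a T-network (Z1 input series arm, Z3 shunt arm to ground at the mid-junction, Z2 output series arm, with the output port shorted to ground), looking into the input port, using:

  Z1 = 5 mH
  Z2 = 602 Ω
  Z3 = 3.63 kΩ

Step 1 — Angular frequency: ω = 2π·f = 2π·162 = 1018 rad/s.
Step 2 — Component impedances:
  Z1: Z = jωL = j·1018·0.005 = 0 + j5.089 Ω
  Z2: Z = R = 602 Ω
  Z3: Z = R = 3630 Ω
Step 3 — With the output port shorted to ground, the output series arm Z2 runs from the junction to ground; the shunt arm Z3 also runs from the junction to ground. They appear in parallel: Z3 || Z2 = 516.4 Ω.
Step 4 — Series with input arm Z1: Z_in = Z1 + (Z3 || Z2) = 516.4 + j5.089 Ω = 516.4∠0.6° Ω.

Z = 516.4 + j5.089 Ω = 516.4∠0.6° Ω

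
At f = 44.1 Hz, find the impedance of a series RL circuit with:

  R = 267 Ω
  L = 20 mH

Step 1 — Angular frequency: ω = 2π·f = 2π·44.1 = 277.1 rad/s.
Step 2 — Component impedances:
  R: Z = R = 267 Ω
  L: Z = jωL = j·277.1·0.02 = 0 + j5.542 Ω
Step 3 — Series combination: Z_total = R + L = 267 + j5.542 Ω = 267.1∠1.2° Ω.

Z = 267 + j5.542 Ω = 267.1∠1.2° Ω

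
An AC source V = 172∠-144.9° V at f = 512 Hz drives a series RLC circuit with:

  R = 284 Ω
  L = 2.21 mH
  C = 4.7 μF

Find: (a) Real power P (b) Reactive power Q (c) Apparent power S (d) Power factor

Step 1 — Angular frequency: ω = 2π·f = 2π·512 = 3217 rad/s.
Step 2 — Component impedances:
  R: Z = R = 284 Ω
  L: Z = jωL = j·3217·0.00221 = 0 + j7.11 Ω
  C: Z = 1/(jωC) = -j/(ω·C) = 0 - j66.14 Ω
Step 3 — Series combination: Z_total = R + L + C = 284 - j59.03 Ω = 290.1∠-11.7° Ω.
Step 4 — Source phasor: V = 172∠-144.9° V = -140.7 - j98.9 V.
Step 5 — Current: I = V / Z = -0.4056 - j0.4325 A = 0.593∠-133.2° A.
Step 6 — Complex power: S = V·I* = 99.86 - j20.75 VA.
Step 7 — Real power: P = Re(S) = 99.86 W.
Step 8 — Reactive power: Q = Im(S) = -20.75 VAR.
Step 9 — Apparent power: |S| = 102 VA.
Step 10 — Power factor: PF = P/|S| = 0.9791 (leading).

(a) P = 99.86 W  (b) Q = -20.75 VAR  (c) S = 102 VA  (d) PF = 0.9791 (leading)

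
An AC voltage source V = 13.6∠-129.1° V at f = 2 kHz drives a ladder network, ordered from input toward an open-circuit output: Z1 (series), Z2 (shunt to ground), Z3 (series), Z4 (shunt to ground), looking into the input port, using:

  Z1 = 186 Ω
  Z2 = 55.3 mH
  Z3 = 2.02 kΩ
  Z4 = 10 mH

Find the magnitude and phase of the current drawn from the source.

Step 1 — Angular frequency: ω = 2π·f = 2π·2000 = 1.257e+04 rad/s.
Step 2 — Component impedances:
  Z1: Z = R = 186 Ω
  Z2: Z = jωL = j·1.257e+04·0.0553 = 0 + j694.9 Ω
  Z3: Z = R = 2020 Ω
  Z4: Z = jωL = j·1.257e+04·0.01 = 0 + j125.7 Ω
Step 3 — Ladder network (open output): work backward from the far end, alternating series and parallel combinations. Z_in = 391.2 + j611.6 Ω = 726∠57.4° Ω.
Step 4 — Source phasor: V = 13.6∠-129.1° V = -8.577 - j10.55 V.
Step 5 — Ohm's law: I = V / Z_total = (-8.577 - j10.55) / (391.2 + j611.6) = -0.01861 + j0.002119 A.
Step 6 — Convert to polar: |I| = 0.01873 A, ∠I = 173.5°.

I = 0.01873∠173.5° A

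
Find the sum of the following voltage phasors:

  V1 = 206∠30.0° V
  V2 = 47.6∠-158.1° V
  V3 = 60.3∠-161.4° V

Step 1 — Convert each phasor to rectangular form:
  V1 = 206·(cos(30.0°) + j·sin(30.0°)) = 178.4 + j103 V
  V2 = 47.6·(cos(-158.1°) + j·sin(-158.1°)) = -44.17 - j17.75 V
  V3 = 60.3·(cos(-161.4°) + j·sin(-161.4°)) = -57.15 - j19.23 V
Step 2 — Sum components: V_total = 77.09 + j66.01 V.
Step 3 — Convert to polar: |V_total| = 101.5 V, ∠V_total = 40.6°.

V_total = 101.5∠40.6° V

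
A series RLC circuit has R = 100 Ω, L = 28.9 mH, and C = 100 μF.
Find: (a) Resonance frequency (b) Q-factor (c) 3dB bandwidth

Step 1 — Resonance: ω₀ = 1/√(LC) = 1/√(0.0289·0.0001) = 588.2 rad/s.
Step 2 — f₀ = ω₀/(2π) = 93.62 Hz.
Step 3 — Series Q: Q = ω₀L/R = 588.2·0.0289/100 = 0.17.
Step 4 — Bandwidth: Δω = ω₀/Q = 3460 rad/s; BW = Δω/(2π) = 550.7 Hz.

(a) f₀ = 93.62 Hz  (b) Q = 0.17  (c) BW = 550.7 Hz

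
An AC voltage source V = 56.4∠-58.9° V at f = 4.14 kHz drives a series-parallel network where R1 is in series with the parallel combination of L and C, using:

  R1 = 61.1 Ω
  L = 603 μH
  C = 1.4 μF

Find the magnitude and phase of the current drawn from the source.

Step 1 — Angular frequency: ω = 2π·f = 2π·4140 = 2.601e+04 rad/s.
Step 2 — Component impedances:
  R1: Z = R = 61.1 Ω
  L: Z = jωL = j·2.601e+04·0.000603 = 0 + j15.69 Ω
  C: Z = 1/(jωC) = -j/(ω·C) = 0 - j27.46 Ω
Step 3 — Parallel branch: L || C = 1/(1/L + 1/C) = 0 + j36.58 Ω.
Step 4 — Series with R1: Z_total = R1 + (L || C) = 61.1 + j36.58 Ω = 71.21∠30.9° Ω.
Step 5 — Source phasor: V = 56.4∠-58.9° V = 29.13 - j48.29 V.
Step 6 — Ohm's law: I = V / Z_total = (29.13 - j48.29) / (61.1 + j36.58) = 0.002628 - j0.792 A.
Step 7 — Convert to polar: |I| = 0.792 A, ∠I = -89.8°.

I = 0.792∠-89.8° A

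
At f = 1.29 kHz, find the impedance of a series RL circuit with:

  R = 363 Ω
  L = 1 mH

Step 1 — Angular frequency: ω = 2π·f = 2π·1290 = 8105 rad/s.
Step 2 — Component impedances:
  R: Z = R = 363 Ω
  L: Z = jωL = j·8105·0.001 = 0 + j8.105 Ω
Step 3 — Series combination: Z_total = R + L = 363 + j8.105 Ω = 363.1∠1.3° Ω.

Z = 363 + j8.105 Ω = 363.1∠1.3° Ω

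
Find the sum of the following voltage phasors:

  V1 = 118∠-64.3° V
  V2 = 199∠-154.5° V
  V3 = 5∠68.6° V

Step 1 — Convert each phasor to rectangular form:
  V1 = 118·(cos(-64.3°) + j·sin(-64.3°)) = 51.17 - j106.3 V
  V2 = 199·(cos(-154.5°) + j·sin(-154.5°)) = -179.6 - j85.67 V
  V3 = 5·(cos(68.6°) + j·sin(68.6°)) = 1.824 + j4.655 V
Step 2 — Sum components: V_total = -126.6 - j187.3 V.
Step 3 — Convert to polar: |V_total| = 226.1 V, ∠V_total = -124.1°.

V_total = 226.1∠-124.1° V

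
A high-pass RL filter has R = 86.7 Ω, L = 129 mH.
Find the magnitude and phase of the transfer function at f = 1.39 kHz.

Step 1 — Angular frequency: ω = 2π·1390 = 8734 rad/s.
Step 2 — Transfer function: H(jω) = jωL/(R + jωL).
Step 3 — Numerator jωL = j·1127; denominator R + jωL = 86.7 + j1127.
Step 4 — H = 0.9941 + j0.0765.
Step 5 — Magnitude: |H| = 0.9971 (-0.0 dB); phase: φ = 4.4°.

|H| = 0.9971 (-0.0 dB), φ = 4.4°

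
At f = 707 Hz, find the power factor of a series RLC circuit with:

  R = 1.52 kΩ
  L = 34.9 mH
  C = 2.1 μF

Step 1 — Angular frequency: ω = 2π·f = 2π·707 = 4442 rad/s.
Step 2 — Component impedances:
  R: Z = R = 1520 Ω
  L: Z = jωL = j·4442·0.0349 = 0 + j155 Ω
  C: Z = 1/(jωC) = -j/(ω·C) = 0 - j107.2 Ω
Step 3 — Series combination: Z_total = R + L + C = 1520 + j47.84 Ω = 1521∠1.8° Ω.
Step 4 — Power factor: PF = cos(φ) = Re(Z)/|Z| = 1520/1520.8 = 0.9995.
Step 5 — Type: Im(Z) = 47.84 ⇒ lagging (phase φ = 1.8°).

PF = 0.9995 (lagging, φ = 1.8°)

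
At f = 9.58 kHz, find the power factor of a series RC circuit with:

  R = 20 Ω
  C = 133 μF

Step 1 — Angular frequency: ω = 2π·f = 2π·9580 = 6.019e+04 rad/s.
Step 2 — Component impedances:
  R: Z = R = 20 Ω
  C: Z = 1/(jωC) = -j/(ω·C) = 0 - j0.1249 Ω
Step 3 — Series combination: Z_total = R + C = 20 - j0.1249 Ω = 20∠-0.4° Ω.
Step 4 — Power factor: PF = cos(φ) = Re(Z)/|Z| = 20/20 = 1.
Step 5 — Type: Im(Z) = -0.1249 ⇒ leading (phase φ = -0.4°).

PF = 1 (leading, φ = -0.4°)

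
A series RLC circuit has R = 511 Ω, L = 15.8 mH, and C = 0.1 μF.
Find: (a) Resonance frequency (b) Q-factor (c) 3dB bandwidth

Step 1 — Resonance: ω₀ = 1/√(LC) = 1/√(0.0158·1e-07) = 2.516e+04 rad/s.
Step 2 — f₀ = ω₀/(2π) = 4004 Hz.
Step 3 — Series Q: Q = ω₀L/R = 2.516e+04·0.0158/511 = 0.7779.
Step 4 — Bandwidth: Δω = ω₀/Q = 3.234e+04 rad/s; BW = Δω/(2π) = 5147 Hz.

(a) f₀ = 4004 Hz  (b) Q = 0.7779  (c) BW = 5147 Hz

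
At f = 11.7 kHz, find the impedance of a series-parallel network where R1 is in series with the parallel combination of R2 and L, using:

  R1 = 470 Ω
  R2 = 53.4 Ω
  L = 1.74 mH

Step 1 — Angular frequency: ω = 2π·f = 2π·1.17e+04 = 7.351e+04 rad/s.
Step 2 — Component impedances:
  R1: Z = R = 470 Ω
  R2: Z = R = 53.4 Ω
  L: Z = jωL = j·7.351e+04·0.00174 = 0 + j127.9 Ω
Step 3 — Parallel branch: R2 || L = 1/(1/R2 + 1/L) = 45.47 + j18.98 Ω.
Step 4 — Series with R1: Z_total = R1 + (R2 || L) = 515.5 + j18.98 Ω = 515.8∠2.1° Ω.

Z = 515.5 + j18.98 Ω = 515.8∠2.1° Ω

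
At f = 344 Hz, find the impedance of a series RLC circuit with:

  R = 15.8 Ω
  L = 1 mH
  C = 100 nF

Step 1 — Angular frequency: ω = 2π·f = 2π·344 = 2161 rad/s.
Step 2 — Component impedances:
  R: Z = R = 15.8 Ω
  L: Z = jωL = j·2161·0.001 = 0 + j2.161 Ω
  C: Z = 1/(jωC) = -j/(ω·C) = 0 - j4627 Ω
Step 3 — Series combination: Z_total = R + L + C = 15.8 - j4624 Ω = 4624∠-89.8° Ω.

Z = 15.8 - j4624 Ω = 4624∠-89.8° Ω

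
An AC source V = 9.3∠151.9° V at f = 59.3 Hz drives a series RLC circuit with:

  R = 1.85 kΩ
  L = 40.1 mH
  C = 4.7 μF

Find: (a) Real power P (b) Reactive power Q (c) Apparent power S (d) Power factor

Step 1 — Angular frequency: ω = 2π·f = 2π·59.3 = 372.6 rad/s.
Step 2 — Component impedances:
  R: Z = R = 1850 Ω
  L: Z = jωL = j·372.6·0.0401 = 0 + j14.94 Ω
  C: Z = 1/(jωC) = -j/(ω·C) = 0 - j571 Ω
Step 3 — Series combination: Z_total = R + L + C = 1850 - j556.1 Ω = 1932∠-16.7° Ω.
Step 4 — Source phasor: V = 9.3∠151.9° V = -8.204 + j4.38 V.
Step 5 — Current: I = V / Z = -0.00472 + j0.0009491 A = 0.004814∠168.6° A.
Step 6 — Complex power: S = V·I* = 0.04288 - j0.01289 VA.
Step 7 — Real power: P = Re(S) = 0.04288 W.
Step 8 — Reactive power: Q = Im(S) = -0.01289 VAR.
Step 9 — Apparent power: |S| = 0.04477 VA.
Step 10 — Power factor: PF = P/|S| = 0.9577 (leading).

(a) P = 0.04288 W  (b) Q = -0.01289 VAR  (c) S = 0.04477 VA  (d) PF = 0.9577 (leading)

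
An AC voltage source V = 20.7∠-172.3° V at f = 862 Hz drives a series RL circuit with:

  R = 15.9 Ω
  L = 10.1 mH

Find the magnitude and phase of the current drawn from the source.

Step 1 — Angular frequency: ω = 2π·f = 2π·862 = 5416 rad/s.
Step 2 — Component impedances:
  R: Z = R = 15.9 Ω
  L: Z = jωL = j·5416·0.0101 = 0 + j54.7 Ω
Step 3 — Series combination: Z_total = R + L = 15.9 + j54.7 Ω = 56.97∠73.8° Ω.
Step 4 — Source phasor: V = 20.7∠-172.3° V = -20.51 - j2.774 V.
Step 5 — Ohm's law: I = V / Z_total = (-20.51 - j2.774) / (15.9 + j54.7) = -0.1473 + j0.3322 A.
Step 6 — Convert to polar: |I| = 0.3634 A, ∠I = 113.9°.

I = 0.3634∠113.9° A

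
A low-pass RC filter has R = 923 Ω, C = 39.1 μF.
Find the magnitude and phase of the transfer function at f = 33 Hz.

Step 1 — Angular frequency: ω = 2π·33 = 207.3 rad/s.
Step 2 — Transfer function: H(jω) = 1/(1 + jωRC).
Step 3 — Denominator: 1 + jωRC = 1 + j·207.3·923·3.91e-05 = 1 + j7.483.
Step 4 — H = 0.01755 - j0.1313.
Step 5 — Magnitude: |H| = 0.1325 (-17.6 dB); phase: φ = -82.4°.

|H| = 0.1325 (-17.6 dB), φ = -82.4°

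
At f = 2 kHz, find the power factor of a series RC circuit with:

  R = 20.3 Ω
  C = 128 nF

Step 1 — Angular frequency: ω = 2π·f = 2π·2000 = 1.257e+04 rad/s.
Step 2 — Component impedances:
  R: Z = R = 20.3 Ω
  C: Z = 1/(jωC) = -j/(ω·C) = 0 - j621.7 Ω
Step 3 — Series combination: Z_total = R + C = 20.3 - j621.7 Ω = 622∠-88.1° Ω.
Step 4 — Power factor: PF = cos(φ) = Re(Z)/|Z| = 20.3/622 = 0.03264.
Step 5 — Type: Im(Z) = -621.7 ⇒ leading (phase φ = -88.1°).

PF = 0.03264 (leading, φ = -88.1°)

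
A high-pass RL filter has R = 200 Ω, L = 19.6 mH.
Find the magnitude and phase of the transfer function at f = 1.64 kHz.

Step 1 — Angular frequency: ω = 2π·1640 = 1.03e+04 rad/s.
Step 2 — Transfer function: H(jω) = jωL/(R + jωL).
Step 3 — Numerator jωL = j·202; denominator R + jωL = 200 + j202.
Step 4 — H = 0.5049 + j0.5.
Step 5 — Magnitude: |H| = 0.7106 (-3.0 dB); phase: φ = 44.7°.

|H| = 0.7106 (-3.0 dB), φ = 44.7°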